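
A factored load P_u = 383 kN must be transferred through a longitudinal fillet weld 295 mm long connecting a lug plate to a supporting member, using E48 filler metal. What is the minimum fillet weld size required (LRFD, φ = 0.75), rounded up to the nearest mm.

w = 9 mm

E48XX → F_EXX = 480 MPa.
Total weld length L = 295 mm.
Required throat t_e = P_u / (φ × 0.6 F_EXX × L) = 383 / (0.75 × 0.6 × 480 × 295 × 10⁻³) = 6.011 mm.
Required leg w = t_e / 0.707 = 8.502 mm → use 9 mm.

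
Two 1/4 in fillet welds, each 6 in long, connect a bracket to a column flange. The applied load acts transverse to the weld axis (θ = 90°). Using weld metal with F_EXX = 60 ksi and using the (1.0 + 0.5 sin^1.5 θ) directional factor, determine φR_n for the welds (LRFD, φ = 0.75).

φR_n ≈ 85.9 kip

t_e = 0.707 × 0.25 = 0.1767 in; A_we = 0.1767 × 12 = 2.121 in².
Directional factor: 1.0 + 0.5 sin^1.5(90°) = 1.5.
F_nw = 0.6 × 60 × 1.5 = 54 ksi.
φR_n = 0.75 × 54 × 2.121 = 85.9 kip.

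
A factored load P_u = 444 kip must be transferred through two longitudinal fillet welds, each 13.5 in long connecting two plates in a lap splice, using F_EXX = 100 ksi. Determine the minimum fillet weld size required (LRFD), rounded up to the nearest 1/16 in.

Total weld length L = 27 in.
Required throat t_e = P_u / (φ × 0.6 F_EXX × L) = 444 / (0.75 × 0.6 × 100 × 27) = 0.3654 in.
Required leg w = t_e / 0.707 = 0.5169 in → use 9/16 in.

w = 9/16 in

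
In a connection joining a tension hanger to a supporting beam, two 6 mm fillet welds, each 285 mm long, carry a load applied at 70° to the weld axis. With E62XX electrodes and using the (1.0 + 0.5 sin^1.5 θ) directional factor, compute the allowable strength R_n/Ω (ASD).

R_n/Ω ≈ 655 kN

E62XX → F_EXX = 620 MPa.
t_e = 0.707 × 6 = 4.242 mm; A_we = 4.242 × 570 = 2418 mm².
Directional factor: 1.0 + 0.5 sin^1.5(70°) = 1.455.
F_nw = 0.6 × 620 × 1.455 = 541.4 MPa.
R_n/Ω = (541.4 × 2418) / 2.0 × 10⁻³ = 654.6 kN.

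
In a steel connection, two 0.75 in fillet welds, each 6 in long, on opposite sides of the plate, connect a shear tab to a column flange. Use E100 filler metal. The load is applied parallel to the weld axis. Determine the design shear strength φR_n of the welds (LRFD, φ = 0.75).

E100XX → F_EXX = 100 ksi.
Effective throat t_e = 0.707 × 0.75 = 0.5302 in.
Total length L = 12 in; A_we = 0.5302 × 12 = 6.363 in².
F_nw = 0.6 F_EXX = 0.6 × 100 = 60 ksi.
φR_n = 0.75 × 60 × 6.363 = 286.3 kip.

φR_n ≈ 286 kip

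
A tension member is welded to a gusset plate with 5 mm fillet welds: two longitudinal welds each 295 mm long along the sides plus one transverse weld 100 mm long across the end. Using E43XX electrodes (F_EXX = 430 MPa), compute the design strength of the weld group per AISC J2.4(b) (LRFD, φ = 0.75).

φR_n ≈ 472 kN

t_e = 0.707 × 5 = 3.535 mm.
R_nwl = 0.6 × 430 × 3.535 × 590 × 10⁻³ = 538.1 kN (longitudinal, 2 welds).
R_nwt = 0.6 × 430 × 3.535 × 100 × 10⁻³ = 91.2 kN (transverse, base value).
(i) R_nwl + R_nwt = 629.3 kN; (ii) 0.85 R_nwl + 1.5 R_nwt = 594.2 kN.
R_n = max = 629.3 kN [governs: (i)]; φR_n = 472 kN.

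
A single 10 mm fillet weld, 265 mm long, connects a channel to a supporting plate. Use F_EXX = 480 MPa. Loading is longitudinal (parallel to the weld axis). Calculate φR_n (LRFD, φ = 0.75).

φR_n ≈ 405 kN

Effective throat t_e = 0.707 × 10 = 7.07 mm.
Total length L = 265 mm; A_we = 7.07 × 265 = 1874 mm².
F_nw = 0.6 F_EXX = 0.6 × 480 = 288 MPa.
φR_n = 0.75 × 288 × 1874 × 10⁻³ = 404.7 kN.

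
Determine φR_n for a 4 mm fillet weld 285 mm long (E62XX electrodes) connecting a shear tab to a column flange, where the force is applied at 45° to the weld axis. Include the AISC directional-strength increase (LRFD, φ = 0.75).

φR_n ≈ 292 kN

E62XX → F_EXX = 620 MPa.
t_e = 0.707 × 4 = 2.828 mm; A_we = 2.828 × 285 = 806 mm².
Directional factor: 1.0 + 0.5 sin^1.5(45°) = 1.297.
F_nw = 0.6 × 620 × 1.297 = 482.6 MPa.
φR_n = 0.75 × 482.6 × 806 × 10⁻³ = 291.7 kN.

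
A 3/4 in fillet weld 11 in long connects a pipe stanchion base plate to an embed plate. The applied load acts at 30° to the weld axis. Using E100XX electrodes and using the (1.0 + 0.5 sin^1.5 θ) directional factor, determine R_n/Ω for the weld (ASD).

R_n/Ω ≈ 206 kips

E100XX → F_EXX = 100 ksi.
t_e = 0.707 × 0.75 = 0.5302 in; A_we = 0.5302 × 11 = 5.833 in².
Directional factor: 1.0 + 0.5 sin^1.5(30°) = 1.177.
F_nw = 0.6 × 100 × 1.177 = 70.61 ksi.
R_n/Ω = (70.61 × 5.833) / 2.0 = 205.9 kips.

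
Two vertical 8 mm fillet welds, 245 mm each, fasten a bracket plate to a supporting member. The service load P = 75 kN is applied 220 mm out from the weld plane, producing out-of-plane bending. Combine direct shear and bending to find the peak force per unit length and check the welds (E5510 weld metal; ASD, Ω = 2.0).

f_max ≈ 839 N/mm; adequate

E55XX → F_EXX = 550 MPa.
L_w = 2 × 245 = 490 mm; section modulus (unit throat) S = 2 × L²/6 = 20010 mm².
Direct shear f_v = P/L_w = 75×10³/490 = 153.1 N/mm.
Moment M = P × e = 75×10³ × 220 = 16500000 N·mm; bending f_b = M/S = 824.7 N/mm.
f_max = √(f_v² + f_b²) = √(153.1² + 824.7²) = 838.7 N/mm.
r_n/Ω = (1/2.0) × 0.6 × 550 × (0.707 × 8) = 933.2 N/mm → adequate.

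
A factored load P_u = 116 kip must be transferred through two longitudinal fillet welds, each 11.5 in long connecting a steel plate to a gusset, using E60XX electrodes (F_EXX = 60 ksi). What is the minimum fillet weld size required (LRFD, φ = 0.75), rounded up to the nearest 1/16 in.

w = 5/16 in

Total weld length L = 23 in.
Required throat t_e = P_u / (φ × 0.6 F_EXX × L) = 116 / (0.75 × 0.6 × 60 × 23) = 0.1868 in.
Required leg w = t_e / 0.707 = 0.2642 in → use 5/16 in.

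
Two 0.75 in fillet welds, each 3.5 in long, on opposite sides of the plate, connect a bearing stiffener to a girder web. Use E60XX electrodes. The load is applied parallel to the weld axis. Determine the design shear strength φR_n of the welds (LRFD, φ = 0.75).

φR_n ≈ 100 kip

E60XX → F_EXX = 60 ksi.
Effective throat t_e = 0.707 × 0.75 = 0.5302 in.
Total length L = 7 in; A_we = 0.5302 × 7 = 3.712 in².
F_nw = 0.6 F_EXX = 0.6 × 60 = 36 ksi.
φR_n = 0.75 × 36 × 3.712 = 100.2 kip.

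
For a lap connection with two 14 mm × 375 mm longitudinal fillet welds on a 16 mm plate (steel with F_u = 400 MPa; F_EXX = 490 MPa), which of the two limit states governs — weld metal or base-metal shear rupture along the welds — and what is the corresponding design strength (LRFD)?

t_e = 0.707 × 14 = 9.898 mm; L = 750 mm.
Weld metal: φR_n = 0.75 × 0.6 × 490 × 9.898 × 750 × 10⁻³ = 1637 kN.
Base metal (shear rupture): φR_n = 0.75 × 0.6 × 400 × 16 × 750 × 10⁻³ = 2160 kN.
Governing: weld metal.

φR_n ≈ 1640 kN (weld metal governs)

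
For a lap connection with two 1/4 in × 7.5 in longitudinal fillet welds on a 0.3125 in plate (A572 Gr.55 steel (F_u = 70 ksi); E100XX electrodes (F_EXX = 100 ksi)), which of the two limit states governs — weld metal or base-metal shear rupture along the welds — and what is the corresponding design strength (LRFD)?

t_e = 0.707 × 0.25 = 0.1767 in; L = 15 in.
Weld metal: φR_n = 0.75 × 0.6 × 100 × 0.1767 × 15 = 119.3 kip.
Base metal (shear rupture): φR_n = 0.75 × 0.6 × 70 × 0.3125 × 15 = 147.7 kip.
Governing: weld metal.

φR_n ≈ 119 kip (weld metal governs)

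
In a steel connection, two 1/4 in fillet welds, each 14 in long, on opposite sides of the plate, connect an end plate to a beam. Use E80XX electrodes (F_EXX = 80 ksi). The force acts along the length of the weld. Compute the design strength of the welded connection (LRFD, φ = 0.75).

Effective throat t_e = 0.707 × 0.25 = 0.1767 in.
Total length L = 28 in; A_we = 0.1767 × 28 = 4.949 in².
F_nw = 0.6 F_EXX = 0.6 × 80 = 48 ksi.
φR_n = 0.75 × 48 × 4.949 = 178.2 kip.

φR_n ≈ 178 kip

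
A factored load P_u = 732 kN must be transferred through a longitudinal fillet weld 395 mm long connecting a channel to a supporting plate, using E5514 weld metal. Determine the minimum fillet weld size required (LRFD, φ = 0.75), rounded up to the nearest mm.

E55XX → F_EXX = 550 MPa.
Total weld length L = 395 mm.
Required throat t_e = P_u / (φ × 0.6 F_EXX × L) = 732 / (0.75 × 0.6 × 550 × 395 × 10⁻³) = 7.488 mm.
Required leg w = t_e / 0.707 = 10.59 mm → use 11 mm.

w = 11 mm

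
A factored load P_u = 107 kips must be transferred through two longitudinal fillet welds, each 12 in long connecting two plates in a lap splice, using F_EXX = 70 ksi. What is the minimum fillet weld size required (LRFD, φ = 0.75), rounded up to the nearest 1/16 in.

w = 1/4 in

Total weld length L = 24 in.
Required throat t_e = P_u / (φ × 0.6 F_EXX × L) = 107 / (0.75 × 0.6 × 70 × 24) = 0.1415 in.
Required leg w = t_e / 0.707 = 0.2002 in → use 1/4 in.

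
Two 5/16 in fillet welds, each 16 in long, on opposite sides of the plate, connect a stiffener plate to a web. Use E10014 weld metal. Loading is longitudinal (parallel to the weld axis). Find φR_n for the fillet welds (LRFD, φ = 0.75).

E100XX → F_EXX = 100 ksi.
Effective throat t_e = 0.707 × 0.3125 = 0.2209 in.
Total length L = 32 in; A_we = 0.2209 × 32 = 7.07 in².
F_nw = 0.6 F_EXX = 0.6 × 100 = 60 ksi.
φR_n = 0.75 × 60 × 7.07 = 318.1 kips.

φR_n ≈ 318 kips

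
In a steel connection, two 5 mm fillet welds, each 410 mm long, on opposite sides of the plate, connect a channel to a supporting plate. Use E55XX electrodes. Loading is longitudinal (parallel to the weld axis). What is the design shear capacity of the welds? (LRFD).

E55XX → F_EXX = 550 MPa.
Effective throat t_e = 0.707 × 5 = 3.535 mm.
Total length L = 820 mm; A_we = 3.535 × 820 = 2899 mm².
F_nw = 0.6 F_EXX = 0.6 × 550 = 330 MPa.
φR_n = 0.75 × 330 × 2899 × 10⁻³ = 717.4 kN.

φR_n ≈ 717 kN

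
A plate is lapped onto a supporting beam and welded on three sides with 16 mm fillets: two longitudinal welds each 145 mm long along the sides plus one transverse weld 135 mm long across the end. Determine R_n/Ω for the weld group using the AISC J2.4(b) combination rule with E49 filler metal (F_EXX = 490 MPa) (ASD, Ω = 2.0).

R_n/Ω ≈ 747 kN

t_e = 0.707 × 16 = 11.31 mm.
R_nwl = 0.6 × 490 × 11.31 × 290 × 10⁻³ = 964.5 kN (longitudinal, 2 welds).
R_nwt = 0.6 × 490 × 11.31 × 135 × 10⁻³ = 449 kN (transverse, base value).
(i) R_nwl + R_nwt = 1413 kN; (ii) 0.85 R_nwl + 1.5 R_nwt = 1493 kN.
R_n = max = 1493 kN [governs: (ii)]; R_n/Ω = 746.6 kN.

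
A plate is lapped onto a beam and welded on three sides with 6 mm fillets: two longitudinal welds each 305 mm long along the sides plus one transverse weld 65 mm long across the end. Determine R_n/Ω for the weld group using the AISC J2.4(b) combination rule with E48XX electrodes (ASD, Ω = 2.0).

R_n/Ω ≈ 412 kN

E48XX → F_EXX = 480 MPa.
t_e = 0.707 × 6 = 4.242 mm.
R_nwl = 0.6 × 480 × 4.242 × 610 × 10⁻³ = 745.2 kN (longitudinal, 2 welds).
R_nwt = 0.6 × 480 × 4.242 × 65 × 10⁻³ = 79.41 kN (transverse, base value).
(i) R_nwl + R_nwt = 824.6 kN; (ii) 0.85 R_nwl + 1.5 R_nwt = 752.6 kN.
R_n = max = 824.6 kN [governs: (i)]; R_n/Ω = 412.3 kN.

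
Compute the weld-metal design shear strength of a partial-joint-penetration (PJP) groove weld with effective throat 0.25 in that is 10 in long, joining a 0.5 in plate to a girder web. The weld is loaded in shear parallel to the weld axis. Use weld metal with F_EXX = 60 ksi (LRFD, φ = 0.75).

φR_n ≈ 67.5 kips

Effective throat (given) t_e = 0.25 in.
A_we = 0.25 × 10 = 2.5 in².
F_nw = 0.6 F_EXX = 36 ksi.
φR_n = 0.75 × 36 × 2.5 = 67.5 kips.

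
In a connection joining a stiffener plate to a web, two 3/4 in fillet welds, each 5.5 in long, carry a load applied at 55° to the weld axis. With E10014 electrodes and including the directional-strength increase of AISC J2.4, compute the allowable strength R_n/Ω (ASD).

R_n/Ω ≈ 240 kip

E100XX → F_EXX = 100 ksi.
t_e = 0.707 × 0.75 = 0.5302 in; A_we = 0.5302 × 11 = 5.833 in².
Directional factor: 1.0 + 0.5 sin^1.5(55°) = 1.371.
F_nw = 0.6 × 100 × 1.371 = 82.24 ksi.
R_n/Ω = (82.24 × 5.833) / 2.0 = 239.8 kip.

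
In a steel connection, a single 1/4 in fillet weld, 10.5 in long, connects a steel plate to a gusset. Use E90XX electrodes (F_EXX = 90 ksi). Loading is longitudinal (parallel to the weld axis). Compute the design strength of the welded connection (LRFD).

Effective throat t_e = 0.707 × 0.25 = 0.1767 in.
Total length L = 10.5 in; A_we = 0.1767 × 10.5 = 1.856 in².
F_nw = 0.6 F_EXX = 0.6 × 90 = 54 ksi.
φR_n = 0.75 × 54 × 1.856 = 75.16 kips.

φR_n ≈ 75.2 kips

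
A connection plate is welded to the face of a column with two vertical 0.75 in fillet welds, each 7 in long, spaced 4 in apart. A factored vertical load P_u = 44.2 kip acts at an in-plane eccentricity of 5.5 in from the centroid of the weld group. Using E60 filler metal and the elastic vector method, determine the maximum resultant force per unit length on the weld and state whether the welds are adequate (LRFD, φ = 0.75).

f_max ≈ 10.6 kip/in; adequate

E60XX → F_EXX = 60 ksi.
Total weld length L_w = 14 in. Treat welds as unit-width lines.
Polar moment about centroid: J = 2[d³/12 + d(b/2)²] = 2[7³/12 + 7×2²] = 113.2 in³.
Direct shear f_v = P/L_w = 44.2 / 14 = 3.157 kip/in (vertical).
Torsion M = P·e = 44.2 × 5.5 = 243.1 kip·in.
Critical point at (x, y) = (2, 3.5) from centroid. f_tx = M·y/J = 7.519 kip/in; f_ty = M·x/J = 4.296 kip/in.
Resultant f_max = √[f_tx² + (f_v + f_ty)²] = √[7.519² + (3.157 + 4.296)²] = 10.59 kip/in.
Capacity per unit length: φr_n = 0.75 × 0.6 × 60 × (0.707 × 0.75) = 14.32 kip/in.
10.59 ≤ 14.32 → adequate.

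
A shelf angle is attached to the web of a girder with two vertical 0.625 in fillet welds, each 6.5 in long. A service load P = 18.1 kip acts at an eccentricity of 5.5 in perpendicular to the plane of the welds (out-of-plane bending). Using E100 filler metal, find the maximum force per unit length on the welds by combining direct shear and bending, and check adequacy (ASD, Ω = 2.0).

f_max ≈ 7.2 kip/in; adequate

E100XX → F_EXX = 100 ksi.
L_w = 2 × 6.5 = 13 in; section modulus (unit throat) S = 2 × L²/6 = 14.08 in².
Direct shear f_v = P/L_w = 18.1/13 = 1.392 kip/in.
Moment M = P × e = 18.1 × 5.5 = 99.55 kip·in; bending f_b = M/S = 7.069 kip/in.
f_max = √(f_v² + f_b²) = √(1.392² + 7.069²) = 7.204 kip/in.
r_n/Ω = (1/2.0) × 0.6 × 100 × (0.707 × 0.625) = 13.26 kip/in → adequate.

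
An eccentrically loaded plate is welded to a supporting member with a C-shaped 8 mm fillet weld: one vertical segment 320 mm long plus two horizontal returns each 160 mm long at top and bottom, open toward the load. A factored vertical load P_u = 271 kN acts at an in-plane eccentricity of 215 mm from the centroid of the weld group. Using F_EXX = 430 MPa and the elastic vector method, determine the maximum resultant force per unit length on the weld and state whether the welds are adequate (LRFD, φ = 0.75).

Total weld length L_w = 640 mm. Treat welds as unit-width lines.
Centroid: x̄ = 2×160×80 / 640 = 40 mm from the vertical weld.
Polar moment about centroid: J = I_x + I_y = [320³/12 + 2×160×160²] + [320×40² + 2(160³/12 + 160×40²)] = 12630000 mm³.
Direct shear f_v = P/L_w = 271×10³ / 640 = 423.4 N/mm (vertical).
Torsion M = P·e = 271×10³ × 215 = 58265000 N·mm.
Critical point at (x, y) = (120, 160) from centroid. f_tx = M·y/J = 738.2 N/mm; f_ty = M·x/J = 553.6 N/mm.
Resultant f_max = √[f_tx² + (f_v + f_ty)²] = √[738.2² + (423.4 + 553.6)²] = 1225 N/mm.
Capacity per unit length: φr_n = 0.75 × 0.6 × 430 × (0.707 × 8) = 1094 N/mm.
1225 > 1094 → NOT adequate.

f_max ≈ 1220 N/mm; NOT adequate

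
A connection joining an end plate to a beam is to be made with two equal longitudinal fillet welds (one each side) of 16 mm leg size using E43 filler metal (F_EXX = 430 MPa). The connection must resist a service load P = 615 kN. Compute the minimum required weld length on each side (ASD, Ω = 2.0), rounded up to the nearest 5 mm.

Throat t_e = 0.707 × 16 = 11.31 mm.
r_n/Ω = (0.6 × 430 × 11.31) / 2.0 = 1459 N/mm = 1.459 kN/mm.
L_req = P / (r_n/Ω) = 615 / 1.459 = 421.4 mm total.
Per side: 421.4 / 2 = 210.7 mm.
Round up → use L = 215 mm on each side.

L = 215 mm on each side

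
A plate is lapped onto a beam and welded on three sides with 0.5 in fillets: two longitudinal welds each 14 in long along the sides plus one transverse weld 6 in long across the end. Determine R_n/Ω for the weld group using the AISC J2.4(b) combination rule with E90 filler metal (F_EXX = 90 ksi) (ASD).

R_n/Ω ≈ 325 kip

t_e = 0.707 × 0.5 = 0.3535 in.
R_nwl = 0.6 × 90 × 0.3535 × 28 = 534.5 kip (longitudinal, 2 welds).
R_nwt = 0.6 × 90 × 0.3535 × 6 = 114.5 kip (transverse, base value).
(i) R_nwl + R_nwt = 649 kip; (ii) 0.85 R_nwl + 1.5 R_nwt = 626.1 kip.
R_n = max = 649 kip [governs: (i)]; R_n/Ω = 324.5 kip.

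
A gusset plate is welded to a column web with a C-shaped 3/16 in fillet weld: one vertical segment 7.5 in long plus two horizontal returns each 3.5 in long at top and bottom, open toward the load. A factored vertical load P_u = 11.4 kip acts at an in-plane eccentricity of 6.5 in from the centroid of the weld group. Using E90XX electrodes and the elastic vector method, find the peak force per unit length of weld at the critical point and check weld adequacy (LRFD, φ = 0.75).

f_max ≈ 2.77 kip/in; adequate

E90XX → F_EXX = 90 ksi.
Total weld length L_w = 14.5 in. Treat welds as unit-width lines.
Centroid: x̄ = 2×3.5×1.75 / 14.5 = 0.8448 in from the vertical weld.
Polar moment about centroid: J = I_x + I_y = [7.5³/12 + 2×3.5×3.75²] + [7.5×0.8448² + 2(3.5³/12 + 3.5×0.9052²)] = 151.8 in³.
Direct shear f_v = P/L_w = 11.4 / 14.5 = 0.7862 kip/in (vertical).
Torsion M = P·e = 11.4 × 6.5 = 74.1 kip·in.
Critical point at (x, y) = (2.655, 3.75) from centroid. f_tx = M·y/J = 1.83 kip/in; f_ty = M·x/J = 1.296 kip/in.
Resultant f_max = √[f_tx² + (f_v + f_ty)²] = √[1.83² + (0.7862 + 1.296)²] = 2.772 kip/in.
Capacity per unit length: φr_n = 0.75 × 0.6 × 90 × (0.707 × 0.1875) = 5.369 kip/in.
2.772 ≤ 5.369 → adequate.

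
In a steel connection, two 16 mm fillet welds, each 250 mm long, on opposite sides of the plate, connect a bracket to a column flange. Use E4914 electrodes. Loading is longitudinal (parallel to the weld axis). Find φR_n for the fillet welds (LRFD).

E49XX → F_EXX = 490 MPa.
Effective throat t_e = 0.707 × 16 = 11.31 mm.
Total length L = 500 mm; A_we = 11.31 × 500 = 5656 mm².
F_nw = 0.6 F_EXX = 0.6 × 490 = 294 MPa.
φR_n = 0.75 × 294 × 5656 × 10⁻³ = 1247 kN.

φR_n ≈ 1250 kN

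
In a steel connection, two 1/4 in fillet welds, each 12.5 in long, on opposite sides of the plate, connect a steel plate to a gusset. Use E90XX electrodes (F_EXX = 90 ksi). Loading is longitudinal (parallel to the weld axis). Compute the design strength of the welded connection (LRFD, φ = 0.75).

Effective throat t_e = 0.707 × 0.25 = 0.1767 in.
Total length L = 25 in; A_we = 0.1767 × 25 = 4.419 in².
F_nw = 0.6 F_EXX = 0.6 × 90 = 54 ksi.
φR_n = 0.75 × 54 × 4.419 = 179 kip.

φR_n ≈ 179 kip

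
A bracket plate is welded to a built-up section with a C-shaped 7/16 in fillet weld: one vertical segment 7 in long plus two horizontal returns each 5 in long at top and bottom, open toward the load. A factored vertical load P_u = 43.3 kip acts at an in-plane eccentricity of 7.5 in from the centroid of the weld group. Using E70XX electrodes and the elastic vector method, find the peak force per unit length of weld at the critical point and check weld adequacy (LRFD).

E70XX → F_EXX = 70 ksi.
Total weld length L_w = 17 in. Treat welds as unit-width lines.
Centroid: x̄ = 2×5×2.5 / 17 = 1.471 in from the vertical weld.
Polar moment about centroid: J = I_x + I_y = [7³/12 + 2×5×3.5²] + [7×1.471² + 2(5³/12 + 5×1.029²)] = 197.7 in³.
Direct shear f_v = P/L_w = 43.3 / 17 = 2.547 kip/in (vertical).
Torsion M = P·e = 43.3 × 7.5 = 324.75 kip·in.
Critical point at (x, y) = (3.529, 3.5) from centroid. f_tx = M·y/J = 5.751 kip/in; f_ty = M·x/J = 5.799 kip/in.
Resultant f_max = √[f_tx² + (f_v + f_ty)²] = √[5.751² + (2.547 + 5.799)²] = 10.14 kip/in.
Capacity per unit length: φr_n = 0.75 × 0.6 × 70 × (0.707 × 0.4375) = 9.743 kip/in.
10.14 > 9.743 → NOT adequate.

f_max ≈ 10.1 kip/in; NOT adequate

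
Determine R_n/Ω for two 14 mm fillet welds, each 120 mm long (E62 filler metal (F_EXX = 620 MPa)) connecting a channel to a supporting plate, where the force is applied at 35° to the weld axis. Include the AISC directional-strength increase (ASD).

t_e = 0.707 × 14 = 9.898 mm; A_we = 9.898 × 240 = 2376 mm².
Directional factor: 1.0 + 0.5 sin^1.5(35°) = 1.217.
F_nw = 0.6 × 620 × 1.217 = 452.8 MPa.
R_n/Ω = (452.8 × 2376) / 2.0 × 10⁻³ = 537.8 kN.

R_n/Ω ≈ 538 kN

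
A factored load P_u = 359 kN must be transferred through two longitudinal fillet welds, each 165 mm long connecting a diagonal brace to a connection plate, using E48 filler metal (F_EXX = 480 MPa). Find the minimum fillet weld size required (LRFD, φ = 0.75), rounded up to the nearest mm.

w = 8 mm

Total weld length L = 330 mm.
Required throat t_e = P_u / (φ × 0.6 F_EXX × L) = 359 / (0.75 × 0.6 × 480 × 330 × 10⁻³) = 5.036 mm.
Required leg w = t_e / 0.707 = 7.124 mm → use 8 mm.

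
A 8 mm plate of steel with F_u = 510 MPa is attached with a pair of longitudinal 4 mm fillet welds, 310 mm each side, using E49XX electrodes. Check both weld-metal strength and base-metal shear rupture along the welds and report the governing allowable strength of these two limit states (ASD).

E49XX → F_EXX = 490 MPa.
t_e = 0.707 × 4 = 2.828 mm; L = 620 mm.
Weld metal: R_n/Ω = (1/2.0) × 0.6 × 490 × 2.828 × 620 × 10⁻³ = 257.7 kN.
Base metal (shear rupture): R_n/Ω = (1/2.0) × 0.6 × 510 × 8 × 620 × 10⁻³ = 758.9 kN.
Governing: weld metal.

R_n/Ω ≈ 258 kN (weld metal governs)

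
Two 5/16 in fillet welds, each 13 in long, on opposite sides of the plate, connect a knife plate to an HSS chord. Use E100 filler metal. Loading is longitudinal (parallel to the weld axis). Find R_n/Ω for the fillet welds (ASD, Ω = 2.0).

R_n/Ω ≈ 172 kips

E100XX → F_EXX = 100 ksi.
Effective throat t_e = 0.707 × 0.3125 = 0.2209 in.
Total length L = 26 in; A_we = 0.2209 × 26 = 5.744 in².
F_nw = 0.6 F_EXX = 0.6 × 100 = 60 ksi.
R_n = 60 × 5.744 = 344.7 kips; R_n/Ω = 344.7/2.0 = 172.3 kips.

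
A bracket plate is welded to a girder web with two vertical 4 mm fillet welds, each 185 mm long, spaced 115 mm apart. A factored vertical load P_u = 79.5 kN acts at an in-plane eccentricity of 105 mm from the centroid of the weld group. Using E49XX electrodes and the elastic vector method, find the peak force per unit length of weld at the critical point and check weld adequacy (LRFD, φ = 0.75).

f_max ≈ 544 N/mm; adequate

E49XX → F_EXX = 490 MPa.
Total weld length L_w = 370 mm. Treat welds as unit-width lines.
Polar moment about centroid: J = 2[d³/12 + d(b/2)²] = 2[185³/12 + 185×57.5²] = 2279000 mm³.
Direct shear f_v = P/L_w = 79.5×10³ / 370 = 214.9 N/mm (vertical).
Torsion M = P·e = 79.5×10³ × 105 = 8347500 N·mm.
Critical point at (x, y) = (57.5, 92.5) from centroid. f_tx = M·y/J = 338.9 N/mm; f_ty = M·x/J = 210.6 N/mm.
Resultant f_max = √[f_tx² + (f_v + f_ty)²] = √[338.9² + (214.9 + 210.6)²] = 544 N/mm.
Capacity per unit length: φr_n = 0.75 × 0.6 × 490 × (0.707 × 4) = 623.6 N/mm.
544 ≤ 623.6 → adequate.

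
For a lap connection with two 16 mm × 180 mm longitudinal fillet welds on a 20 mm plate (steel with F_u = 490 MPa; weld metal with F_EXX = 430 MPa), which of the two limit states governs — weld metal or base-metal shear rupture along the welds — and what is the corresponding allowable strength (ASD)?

R_n/Ω ≈ 525 kN (weld metal governs)

t_e = 0.707 × 16 = 11.31 mm; L = 360 mm.
Weld metal: R_n/Ω = (1/2.0) × 0.6 × 430 × 11.31 × 360 × 10⁻³ = 525.3 kN.
Base metal (shear rupture): R_n/Ω = (1/2.0) × 0.6 × 490 × 20 × 360 × 10⁻³ = 1058 kN.
Governing: weld metal.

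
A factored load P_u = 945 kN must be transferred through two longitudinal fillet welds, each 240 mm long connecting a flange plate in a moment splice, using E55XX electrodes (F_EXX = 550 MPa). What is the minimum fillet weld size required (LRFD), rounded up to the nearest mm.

w = 12 mm

Total weld length L = 480 mm.
Required throat t_e = P_u / (φ × 0.6 F_EXX × L) = 945 / (0.75 × 0.6 × 550 × 480 × 10⁻³) = 7.955 mm.
Required leg w = t_e / 0.707 = 11.25 mm → use 12 mm.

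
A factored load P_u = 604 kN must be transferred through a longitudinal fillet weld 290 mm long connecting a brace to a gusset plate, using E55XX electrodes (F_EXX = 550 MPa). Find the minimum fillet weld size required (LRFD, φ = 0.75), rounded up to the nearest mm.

Total weld length L = 290 mm.
Required throat t_e = P_u / (φ × 0.6 F_EXX × L) = 604 / (0.75 × 0.6 × 550 × 290 × 10⁻³) = 8.415 mm.
Required leg w = t_e / 0.707 = 11.9 mm → use 12 mm.

w = 12 mm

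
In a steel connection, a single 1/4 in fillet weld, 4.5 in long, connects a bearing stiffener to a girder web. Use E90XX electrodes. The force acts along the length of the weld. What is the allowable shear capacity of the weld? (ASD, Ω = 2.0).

R_n/Ω ≈ 21.5 kip

E90XX → F_EXX = 90 ksi.
Effective throat t_e = 0.707 × 0.25 = 0.1767 in.
Total length L = 4.5 in; A_we = 0.1767 × 4.5 = 0.7954 in².
F_nw = 0.6 F_EXX = 0.6 × 90 = 54 ksi.
R_n = 54 × 0.7954 = 42.95 kip; R_n/Ω = 42.95/2.0 = 21.48 kip.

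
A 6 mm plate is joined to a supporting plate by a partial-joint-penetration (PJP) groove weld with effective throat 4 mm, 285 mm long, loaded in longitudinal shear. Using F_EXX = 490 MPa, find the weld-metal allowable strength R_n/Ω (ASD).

R_n/Ω ≈ 168 kN

Effective throat (given) t_e = 4 mm.
A_we = 4 × 285 = 1140 mm².
F_nw = 0.6 F_EXX = 294 MPa.
R_n/Ω = (294 × 1140) / 2.0 × 10⁻³ = 167.6 kN.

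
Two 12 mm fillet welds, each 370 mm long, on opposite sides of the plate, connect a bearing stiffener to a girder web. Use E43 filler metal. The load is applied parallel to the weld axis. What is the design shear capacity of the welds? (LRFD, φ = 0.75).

E43XX → F_EXX = 430 MPa.
Effective throat t_e = 0.707 × 12 = 8.484 mm.
Total length L = 740 mm; A_we = 8.484 × 740 = 6278 mm².
F_nw = 0.6 F_EXX = 0.6 × 430 = 258 MPa.
φR_n = 0.75 × 258 × 6278 × 10⁻³ = 1215 kN.

φR_n ≈ 1210 kN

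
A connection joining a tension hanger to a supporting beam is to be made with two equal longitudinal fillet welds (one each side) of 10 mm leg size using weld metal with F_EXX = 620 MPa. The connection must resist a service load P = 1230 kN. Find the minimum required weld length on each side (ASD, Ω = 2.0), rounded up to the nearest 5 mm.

L = 470 mm on each side

Throat t_e = 0.707 × 10 = 7.07 mm.
r_n/Ω = (0.6 × 620 × 7.07) / 2.0 = 1315 N/mm = 1.315 kN/mm.
L_req = P / (r_n/Ω) = 1230 / 1.315 = 935.3 mm total.
Per side: 935.3 / 2 = 467.7 mm.
Round up → use L = 470 mm on each side.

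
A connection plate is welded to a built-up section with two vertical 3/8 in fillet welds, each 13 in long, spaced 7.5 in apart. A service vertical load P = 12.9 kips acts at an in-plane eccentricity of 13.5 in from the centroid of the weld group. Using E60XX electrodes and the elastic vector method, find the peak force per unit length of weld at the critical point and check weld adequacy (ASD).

f_max ≈ 2.08 kip/in; adequate

E60XX → F_EXX = 60 ksi.
Total weld length L_w = 26 in. Treat welds as unit-width lines.
Polar moment about centroid: J = 2[d³/12 + d(b/2)²] = 2[13³/12 + 13×3.75²] = 731.8 in³.
Direct shear f_v = P/L_w = 12.9 / 26 = 0.4962 kip/in (vertical).
Torsion M = P·e = 12.9 × 13.5 = 174.15 kip·in.
Critical point at (x, y) = (3.75, 6.5) from centroid. f_tx = M·y/J = 1.547 kip/in; f_ty = M·x/J = 0.8924 kip/in.
Resultant f_max = √[f_tx² + (f_v + f_ty)²] = √[1.547² + (0.4962 + 0.8924)²] = 2.079 kip/in.
Capacity per unit length: r_n/Ω = (1/2.0) × 0.6 × 60 × (0.707 × 0.375) = 4.772 kip/in.
2.079 ≤ 4.772 → adequate.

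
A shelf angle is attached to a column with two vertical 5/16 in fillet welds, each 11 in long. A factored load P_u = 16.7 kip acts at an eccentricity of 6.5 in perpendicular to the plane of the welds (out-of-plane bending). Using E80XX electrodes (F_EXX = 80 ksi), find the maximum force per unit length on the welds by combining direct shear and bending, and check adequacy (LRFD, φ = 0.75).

L_w = 2 × 11 = 22 in; section modulus (unit throat) S = 2 × L²/6 = 40.33 in².
Direct shear f_v = P/L_w = 16.7/22 = 0.7591 kip/in.
Moment M = P × e = 16.7 × 6.5 = 108.55 kip·in; bending f_b = M/S = 2.691 kip/in.
f_max = √(f_v² + f_b²) = √(0.7591² + 2.691²) = 2.796 kip/in.
φr_n = 0.75 × 0.6 × 80 × (0.707 × 0.3125) = 7.954 kip/in → adequate.

f_max ≈ 2.8 kip/in; adequate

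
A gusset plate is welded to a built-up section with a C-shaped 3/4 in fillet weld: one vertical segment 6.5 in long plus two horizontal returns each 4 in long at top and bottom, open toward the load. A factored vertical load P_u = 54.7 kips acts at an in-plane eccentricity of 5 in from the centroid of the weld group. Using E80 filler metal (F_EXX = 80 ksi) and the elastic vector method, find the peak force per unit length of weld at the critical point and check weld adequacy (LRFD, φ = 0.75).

f_max ≈ 11.8 kip/in; adequate

Total weld length L_w = 14.5 in. Treat welds as unit-width lines.
Centroid: x̄ = 2×4×2 / 14.5 = 1.103 in from the vertical weld.
Polar moment about centroid: J = I_x + I_y = [6.5³/12 + 2×4×3.25²] + [6.5×1.103² + 2(4³/12 + 4×0.8966²)] = 132.4 in³.
Direct shear f_v = P/L_w = 54.7 / 14.5 = 3.772 kip/in (vertical).
Torsion M = P·e = 54.7 × 5 = 273.5 kip·in.
Critical point at (x, y) = (2.897, 3.25) from centroid. f_tx = M·y/J = 6.714 kip/in; f_ty = M·x/J = 5.984 kip/in.
Resultant f_max = √[f_tx² + (f_v + f_ty)²] = √[6.714² + (3.772 + 5.984)²] = 11.84 kip/in.
Capacity per unit length: φr_n = 0.75 × 0.6 × 80 × (0.707 × 0.75) = 19.09 kip/in.
11.84 ≤ 19.09 → adequate.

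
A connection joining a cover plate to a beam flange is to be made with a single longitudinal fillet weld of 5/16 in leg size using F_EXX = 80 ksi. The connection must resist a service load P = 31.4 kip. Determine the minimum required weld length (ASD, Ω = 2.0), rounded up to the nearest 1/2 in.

Throat t_e = 0.707 × 0.3125 = 0.2209 in.
r_n/Ω = (0.6 × 80 × 0.2209) / 2.0 = 5.302 kip/in.
L_req = P / (r_n/Ω) = 31.4 / 5.302 = 5.922 in total.
Round up → use L = 6 in.

L = 6 in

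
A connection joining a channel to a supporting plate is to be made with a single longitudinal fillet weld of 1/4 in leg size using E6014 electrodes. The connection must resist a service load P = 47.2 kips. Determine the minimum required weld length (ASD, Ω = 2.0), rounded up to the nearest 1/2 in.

L = 15 in

E60XX → F_EXX = 60 ksi.
Throat t_e = 0.707 × 0.25 = 0.1767 in.
r_n/Ω = (0.6 × 60 × 0.1767) / 2.0 = 3.181 kip/in.
L_req = P / (r_n/Ω) = 47.2 / 3.181 = 14.84 in total.
Round up → use L = 15 in.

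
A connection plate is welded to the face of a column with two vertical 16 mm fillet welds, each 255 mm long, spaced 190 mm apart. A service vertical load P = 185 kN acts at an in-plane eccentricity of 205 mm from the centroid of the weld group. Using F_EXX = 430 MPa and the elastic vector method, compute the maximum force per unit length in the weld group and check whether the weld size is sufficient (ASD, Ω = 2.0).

f_max ≈ 1080 N/mm; adequate

Total weld length L_w = 510 mm. Treat welds as unit-width lines.
Polar moment about centroid: J = 2[d³/12 + d(b/2)²] = 2[255³/12 + 255×95²] = 7366000 mm³.
Direct shear f_v = P/L_w = 185×10³ / 510 = 362.7 N/mm (vertical).
Torsion M = P·e = 185×10³ × 205 = 37925000 N·mm.
Critical point at (x, y) = (95, 127.5) from centroid. f_tx = M·y/J = 656.4 N/mm; f_ty = M·x/J = 489.1 N/mm.
Resultant f_max = √[f_tx² + (f_v + f_ty)²] = √[656.4² + (362.7 + 489.1)²] = 1075 N/mm.
Capacity per unit length: r_n/Ω = (1/2.0) × 0.6 × 430 × (0.707 × 16) = 1459 N/mm.
1075 ≤ 1459 → adequate.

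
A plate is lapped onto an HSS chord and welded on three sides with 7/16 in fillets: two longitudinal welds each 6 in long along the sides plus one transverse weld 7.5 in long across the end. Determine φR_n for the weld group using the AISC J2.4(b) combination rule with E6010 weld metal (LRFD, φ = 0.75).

E60XX → F_EXX = 60 ksi.
t_e = 0.707 × 0.4375 = 0.3093 in.
R_nwl = 0.6 × 60 × 0.3093 × 12 = 133.6 kips (longitudinal, 2 welds).
R_nwt = 0.6 × 60 × 0.3093 × 7.5 = 83.51 kips (transverse, base value).
(i) R_nwl + R_nwt = 217.1 kips; (ii) 0.85 R_nwl + 1.5 R_nwt = 238.9 kips.
R_n = max = 238.9 kips [governs: (ii)]; φR_n = 179.1 kips.

φR_n ≈ 179 kips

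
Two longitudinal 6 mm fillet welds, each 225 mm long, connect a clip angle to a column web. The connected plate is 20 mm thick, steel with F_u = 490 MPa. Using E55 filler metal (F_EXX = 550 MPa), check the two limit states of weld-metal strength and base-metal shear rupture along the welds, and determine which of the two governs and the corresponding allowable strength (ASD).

t_e = 0.707 × 6 = 4.242 mm; L = 450 mm.
Weld metal: R_n/Ω = (1/2.0) × 0.6 × 550 × 4.242 × 450 × 10⁻³ = 315 kN.
Base metal (shear rupture): R_n/Ω = (1/2.0) × 0.6 × 490 × 20 × 450 × 10⁻³ = 1323 kN.
Governing: weld metal.

R_n/Ω ≈ 315 kN (weld metal governs)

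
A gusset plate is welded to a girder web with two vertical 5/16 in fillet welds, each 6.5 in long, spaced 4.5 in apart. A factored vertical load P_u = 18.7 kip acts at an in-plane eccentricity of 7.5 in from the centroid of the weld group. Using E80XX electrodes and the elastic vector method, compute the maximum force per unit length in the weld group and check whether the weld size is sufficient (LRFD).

E80XX → F_EXX = 80 ksi.
Total weld length L_w = 13 in. Treat welds as unit-width lines.
Polar moment about centroid: J = 2[d³/12 + d(b/2)²] = 2[6.5³/12 + 6.5×2.25²] = 111.6 in³.
Direct shear f_v = P/L_w = 18.7 / 13 = 1.438 kip/in (vertical).
Torsion M = P·e = 18.7 × 7.5 = 140.25 kip·in.
Critical point at (x, y) = (2.25, 3.25) from centroid. f_tx = M·y/J = 4.085 kip/in; f_ty = M·x/J = 2.828 kip/in.
Resultant f_max = √[f_tx² + (f_v + f_ty)²] = √[4.085² + (1.438 + 2.828)²] = 5.907 kip/in.
Capacity per unit length: φr_n = 0.75 × 0.6 × 80 × (0.707 × 0.3125) = 7.954 kip/in.
5.907 ≤ 7.954 → adequate.

f_max ≈ 5.91 kip/in; adequate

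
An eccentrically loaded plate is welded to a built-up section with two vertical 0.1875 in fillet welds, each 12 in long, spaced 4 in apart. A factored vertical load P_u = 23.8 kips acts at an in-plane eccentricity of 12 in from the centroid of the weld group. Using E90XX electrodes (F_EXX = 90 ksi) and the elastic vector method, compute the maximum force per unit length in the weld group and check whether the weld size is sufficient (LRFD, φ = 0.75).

f_max ≈ 5.1 kip/in; adequate

Total weld length L_w = 24 in. Treat welds as unit-width lines.
Polar moment about centroid: J = 2[d³/12 + d(b/2)²] = 2[12³/12 + 12×2²] = 384 in³.
Direct shear f_v = P/L_w = 23.8 / 24 = 0.9917 kip/in (vertical).
Torsion M = P·e = 23.8 × 12 = 285.6 kip·in.
Critical point at (x, y) = (2, 6) from centroid. f_tx = M·y/J = 4.463 kip/in; f_ty = M·x/J = 1.488 kip/in.
Resultant f_max = √[f_tx² + (f_v + f_ty)²] = √[4.463² + (0.9917 + 1.488)²] = 5.105 kip/in.
Capacity per unit length: φr_n = 0.75 × 0.6 × 90 × (0.707 × 0.1875) = 5.369 kip/in.
5.105 ≤ 5.369 → adequate.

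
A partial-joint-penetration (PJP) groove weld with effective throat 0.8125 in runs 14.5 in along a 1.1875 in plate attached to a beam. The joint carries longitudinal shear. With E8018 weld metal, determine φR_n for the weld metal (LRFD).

φR_n ≈ 424 kips

E80XX → F_EXX = 80 ksi.
Effective throat (given) t_e = 0.8125 in.
A_we = 0.8125 × 14.5 = 11.78 in².
F_nw = 0.6 F_EXX = 48 ksi.
φR_n = 0.75 × 48 × 11.78 = 424.1 kips.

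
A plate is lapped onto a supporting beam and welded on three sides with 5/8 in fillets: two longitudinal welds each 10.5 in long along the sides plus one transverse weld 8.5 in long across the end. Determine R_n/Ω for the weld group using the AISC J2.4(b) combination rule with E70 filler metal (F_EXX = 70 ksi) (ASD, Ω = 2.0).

R_n/Ω ≈ 284 kips

t_e = 0.707 × 0.625 = 0.4419 in.
R_nwl = 0.6 × 70 × 0.4419 × 21 = 389.7 kips (longitudinal, 2 welds).
R_nwt = 0.6 × 70 × 0.4419 × 8.5 = 157.7 kips (transverse, base value).
(i) R_nwl + R_nwt = 547.5 kips; (ii) 0.85 R_nwl + 1.5 R_nwt = 567.9 kips.
R_n = max = 567.9 kips [governs: (ii)]; R_n/Ω = 283.9 kips.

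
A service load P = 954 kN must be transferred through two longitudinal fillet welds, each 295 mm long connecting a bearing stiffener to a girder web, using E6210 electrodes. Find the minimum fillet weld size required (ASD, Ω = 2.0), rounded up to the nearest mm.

E62XX → F_EXX = 620 MPa.
Total weld length L = 590 mm.
Required throat t_e = P × Ω / (0.6 F_EXX × L) = 954 × 2.0 / (0.6 × 620 × 590 × 10⁻³) = 8.693 mm.
Required leg w = t_e / 0.707 = 12.3 mm → use 13 mm.

w = 13 mm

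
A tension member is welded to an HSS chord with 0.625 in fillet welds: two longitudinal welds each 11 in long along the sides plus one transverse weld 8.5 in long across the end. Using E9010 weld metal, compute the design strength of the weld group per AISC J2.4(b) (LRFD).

E90XX → F_EXX = 90 ksi.
t_e = 0.707 × 0.625 = 0.4419 in.
R_nwl = 0.6 × 90 × 0.4419 × 22 = 524.9 kip (longitudinal, 2 welds).
R_nwt = 0.6 × 90 × 0.4419 × 8.5 = 202.8 kip (transverse, base value).
(i) R_nwl + R_nwt = 727.8 kip; (ii) 0.85 R_nwl + 1.5 R_nwt = 750.4 kip.
R_n = max = 750.4 kip [governs: (ii)]; φR_n = 562.8 kip.

φR_n ≈ 563 kip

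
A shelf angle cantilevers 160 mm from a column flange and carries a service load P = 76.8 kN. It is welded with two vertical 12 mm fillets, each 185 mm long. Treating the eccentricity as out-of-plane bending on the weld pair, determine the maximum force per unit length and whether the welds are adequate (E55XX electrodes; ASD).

E55XX → F_EXX = 550 MPa.
L_w = 2 × 185 = 370 mm; section modulus (unit throat) S = 2 × L²/6 = 11410 mm².
Direct shear f_v = P/L_w = 76.8×10³/370 = 207.6 N/mm.
Moment M = P × e = 76.8×10³ × 160 = 12288000 N·mm; bending f_b = M/S = 1077 N/mm.
f_max = √(f_v² + f_b²) = √(207.6² + 1077²) = 1097 N/mm.
r_n/Ω = (1/2.0) × 0.6 × 550 × (0.707 × 12) = 1400 N/mm → adequate.

f_max ≈ 1100 N/mm; adequate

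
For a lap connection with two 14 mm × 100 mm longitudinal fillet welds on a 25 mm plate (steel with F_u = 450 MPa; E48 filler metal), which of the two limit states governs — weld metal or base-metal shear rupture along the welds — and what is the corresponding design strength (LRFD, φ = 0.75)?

φR_n ≈ 428 kN (weld metal governs)

E48XX → F_EXX = 480 MPa.
t_e = 0.707 × 14 = 9.898 mm; L = 200 mm.
Weld metal: φR_n = 0.75 × 0.6 × 480 × 9.898 × 200 × 10⁻³ = 427.6 kN.
Base metal (shear rupture): φR_n = 0.75 × 0.6 × 450 × 25 × 200 × 10⁻³ = 1012 kN.
Governing: weld metal.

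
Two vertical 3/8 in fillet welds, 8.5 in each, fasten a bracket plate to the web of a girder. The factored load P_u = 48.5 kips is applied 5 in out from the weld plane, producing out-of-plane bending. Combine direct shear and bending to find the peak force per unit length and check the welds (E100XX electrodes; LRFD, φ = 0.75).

E100XX → F_EXX = 100 ksi.
L_w = 2 × 8.5 = 17 in; section modulus (unit throat) S = 2 × L²/6 = 24.08 in².
Direct shear f_v = P/L_w = 48.5/17 = 2.853 kip/in.
Moment M = P × e = 48.5 × 5 = 242.5 kip·in; bending f_b = M/S = 10.07 kip/in.
f_max = √(f_v² + f_b²) = √(2.853² + 10.07²) = 10.47 kip/in.
φr_n = 0.75 × 0.6 × 100 × (0.707 × 0.375) = 11.93 kip/in → adequate.

f_max ≈ 10.5 kip/in; adequate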